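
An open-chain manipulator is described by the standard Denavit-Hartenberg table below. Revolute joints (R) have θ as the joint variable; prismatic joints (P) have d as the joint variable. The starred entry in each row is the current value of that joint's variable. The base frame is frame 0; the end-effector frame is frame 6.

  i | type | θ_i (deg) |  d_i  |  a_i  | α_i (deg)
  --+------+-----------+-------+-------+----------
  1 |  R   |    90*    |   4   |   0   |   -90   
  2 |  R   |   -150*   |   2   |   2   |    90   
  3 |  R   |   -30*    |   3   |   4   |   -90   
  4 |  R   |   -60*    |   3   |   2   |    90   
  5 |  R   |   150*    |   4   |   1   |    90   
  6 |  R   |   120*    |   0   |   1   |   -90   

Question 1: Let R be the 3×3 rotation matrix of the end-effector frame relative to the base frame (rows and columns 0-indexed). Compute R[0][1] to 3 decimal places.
0.625

End-effector y-axis (col 1 of R) = (0.6250,0.7790,0.0502)
R[0][1] = 0.6250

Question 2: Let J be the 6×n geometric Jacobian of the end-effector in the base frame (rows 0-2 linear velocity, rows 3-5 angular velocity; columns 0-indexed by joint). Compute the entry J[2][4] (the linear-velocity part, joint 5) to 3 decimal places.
axis z_4 = (-0.4330,0.3995,-0.8080); lever o_n−o_4 = (-2.4318,2.1857,-3.6383)
cross product → J_v[:, 4] = (0.3125,0.3895,0.0251)
J_ω[:, 4] = z_4
entry J[2][4] = 0.0251

0.025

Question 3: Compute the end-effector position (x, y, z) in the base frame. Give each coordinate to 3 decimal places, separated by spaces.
after link 1: o_1 = (0.0000, 0.0000, 4.0000)
after link 2: o_2 = (-2.0000, -1.7321, 5.0000)
after link 3: o_3 = (-0.0000, -6.2321, 4.1340)
after link 4: o_4 = (-2.0981, -9.1471, 3.8170)
after link 5: o_5 = (-4.4796, -7.0658, 1.1720)
after link 6: o_6 = (-4.5299, -6.9614, 0.1787)

-4.530 -6.961 0.179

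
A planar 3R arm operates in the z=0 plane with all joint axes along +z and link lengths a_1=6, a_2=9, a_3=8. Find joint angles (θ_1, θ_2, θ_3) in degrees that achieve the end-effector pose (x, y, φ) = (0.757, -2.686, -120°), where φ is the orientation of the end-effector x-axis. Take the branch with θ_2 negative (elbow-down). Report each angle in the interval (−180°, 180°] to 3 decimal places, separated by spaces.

135.005 -135.005 -120.000

wrist centre = target − a_3·(cos φ, sin φ) = (4.7570, 4.2422)
cos θ_2 = (40.6253−6²−9²)/(2·6·9) = -0.7072; θ_2 = -135.0053° (elbow-down)
β = atan2(4.2422,4.7570) = 41.7260°; ψ = atan2(-6.3634,-0.3646) = -93.2789°
θ_1 = β − ψ = 135.0049°
θ_3 = φ − θ_1 − θ_2 = -119.9995° (wrapped to (-180°,180°])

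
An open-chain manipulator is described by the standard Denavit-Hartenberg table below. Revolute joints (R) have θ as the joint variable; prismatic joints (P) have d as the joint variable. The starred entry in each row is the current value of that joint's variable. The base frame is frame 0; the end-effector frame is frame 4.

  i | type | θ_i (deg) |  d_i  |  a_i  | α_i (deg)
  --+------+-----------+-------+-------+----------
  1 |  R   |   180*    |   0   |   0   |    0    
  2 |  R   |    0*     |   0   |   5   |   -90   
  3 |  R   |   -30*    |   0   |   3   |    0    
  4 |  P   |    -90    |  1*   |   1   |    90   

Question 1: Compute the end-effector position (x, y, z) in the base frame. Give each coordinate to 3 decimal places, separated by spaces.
-7.098 -1.000 2.366

after link 1: o_1 = (0.0000, 0.0000, 0.0000)
after link 2: o_2 = (-5.0000, 0.0000, 0.0000)
after link 3: o_3 = (-7.5981, 0.0000, 1.5000)
after link 4: o_4 = (-7.0981, -1.0000, 2.3660)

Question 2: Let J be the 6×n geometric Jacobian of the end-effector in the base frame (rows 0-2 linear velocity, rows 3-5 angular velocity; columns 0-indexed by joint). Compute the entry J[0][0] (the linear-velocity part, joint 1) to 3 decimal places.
axis z_0 = ẑ; lever o_n−o_0 = (-7.0981,-1.0000,2.3660)
cross product → J_v[:, 0] = (1.0000,-7.0981,0.0000)
J_ω[:, 0] = z_0
entry J[0][0] = 1.0000

1.000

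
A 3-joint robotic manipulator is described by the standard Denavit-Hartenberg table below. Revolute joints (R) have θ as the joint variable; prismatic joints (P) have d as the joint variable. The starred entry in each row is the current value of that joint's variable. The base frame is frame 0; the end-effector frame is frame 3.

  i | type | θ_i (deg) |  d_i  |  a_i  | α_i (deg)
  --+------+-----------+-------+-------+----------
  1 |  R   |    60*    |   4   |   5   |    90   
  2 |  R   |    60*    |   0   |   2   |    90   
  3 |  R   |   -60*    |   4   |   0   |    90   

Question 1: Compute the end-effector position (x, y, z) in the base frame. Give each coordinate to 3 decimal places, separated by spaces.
4.732 8.196 3.732

after link 1: o_1 = (2.5000, 4.3301, 4.0000)
after link 2: o_2 = (3.0000, 5.1962, 5.7321)
after link 3: o_3 = (4.7321, 8.1962, 3.7321)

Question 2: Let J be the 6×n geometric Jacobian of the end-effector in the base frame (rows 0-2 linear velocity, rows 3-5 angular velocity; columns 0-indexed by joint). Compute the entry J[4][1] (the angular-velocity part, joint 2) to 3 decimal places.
-0.500

axis z_1 = (0.8660,-0.5000,0.0000); lever o_n−o_1 = (2.2321,3.8660,-0.2679)
cross product → J_v[:, 1] = (0.1340,0.2321,4.4641)
J_ω[:, 1] = z_1
entry J[4][1] = -0.5000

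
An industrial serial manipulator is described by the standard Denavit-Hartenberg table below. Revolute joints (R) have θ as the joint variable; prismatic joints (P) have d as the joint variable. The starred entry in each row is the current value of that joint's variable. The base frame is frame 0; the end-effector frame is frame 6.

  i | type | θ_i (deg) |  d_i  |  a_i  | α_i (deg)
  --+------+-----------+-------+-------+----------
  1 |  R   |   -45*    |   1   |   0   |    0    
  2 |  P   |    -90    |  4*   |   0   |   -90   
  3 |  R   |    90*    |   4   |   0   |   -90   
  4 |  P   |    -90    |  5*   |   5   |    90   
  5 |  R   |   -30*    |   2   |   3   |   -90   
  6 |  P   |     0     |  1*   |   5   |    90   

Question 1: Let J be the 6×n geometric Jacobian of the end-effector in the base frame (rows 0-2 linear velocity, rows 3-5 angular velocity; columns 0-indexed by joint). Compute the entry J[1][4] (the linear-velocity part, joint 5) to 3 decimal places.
axis z_4 = (0.0000,0.0000,1.0000); lever o_n−o_4 = (3.0365,-7.4686,2.0000)
cross product → J_v[:, 4] = (7.4686,3.0365,-0.0000)
J_ω[:, 4] = z_4
entry J[1][4] = 3.0365

3.036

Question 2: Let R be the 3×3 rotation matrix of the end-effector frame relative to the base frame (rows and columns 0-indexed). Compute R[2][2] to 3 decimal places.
1.000

End-effector z-axis (col 2 of R) = (0.0000,0.0000,1.0000)
R[2][2] = 1.0000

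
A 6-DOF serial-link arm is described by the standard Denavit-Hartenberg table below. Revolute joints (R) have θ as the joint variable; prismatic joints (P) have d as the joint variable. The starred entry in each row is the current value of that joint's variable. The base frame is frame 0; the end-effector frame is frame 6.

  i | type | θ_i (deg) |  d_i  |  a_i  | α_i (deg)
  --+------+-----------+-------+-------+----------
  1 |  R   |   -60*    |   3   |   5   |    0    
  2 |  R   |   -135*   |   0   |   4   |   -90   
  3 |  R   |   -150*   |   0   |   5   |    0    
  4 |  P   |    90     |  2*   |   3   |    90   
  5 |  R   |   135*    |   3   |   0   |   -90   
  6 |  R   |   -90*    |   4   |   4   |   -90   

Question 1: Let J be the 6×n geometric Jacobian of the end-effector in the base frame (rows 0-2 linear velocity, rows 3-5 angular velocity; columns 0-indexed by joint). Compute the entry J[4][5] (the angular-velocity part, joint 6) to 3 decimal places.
0.592

axis z_5 = (0.5245,0.5915,-0.6124); lever o_n−o_5 = (5.4441,1.4694,-0.4495)
cross product → J_v[:, 5] = (0.6340,-3.0981,-2.4495)
J_ω[:, 5] = z_5
entry J[4][5] = 0.5915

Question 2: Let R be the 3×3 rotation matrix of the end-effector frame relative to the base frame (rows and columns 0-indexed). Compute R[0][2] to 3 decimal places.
0.158

End-effector z-axis (col 2 of R) = (0.1585,-0.7745,-0.6124)
R[0][2] = 0.1585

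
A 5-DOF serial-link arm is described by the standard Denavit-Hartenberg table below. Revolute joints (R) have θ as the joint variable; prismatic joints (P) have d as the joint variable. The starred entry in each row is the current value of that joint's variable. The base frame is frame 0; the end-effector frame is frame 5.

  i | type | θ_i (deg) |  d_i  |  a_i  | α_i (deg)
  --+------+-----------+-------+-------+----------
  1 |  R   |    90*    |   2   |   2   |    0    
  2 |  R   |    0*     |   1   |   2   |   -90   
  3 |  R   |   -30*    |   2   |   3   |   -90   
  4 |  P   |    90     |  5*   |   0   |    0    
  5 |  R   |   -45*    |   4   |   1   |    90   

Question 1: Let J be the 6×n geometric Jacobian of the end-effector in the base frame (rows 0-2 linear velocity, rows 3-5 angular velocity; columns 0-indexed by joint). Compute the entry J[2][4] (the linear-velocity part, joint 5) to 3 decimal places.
-0.354

axis z_4 = (-0.0000,0.5000,-0.8660); lever o_n−o_4 = (0.7071,2.6124,-3.1105)
cross product → J_v[:, 4] = (0.7071,-0.6124,-0.3536)
J_ω[:, 4] = z_4
entry J[2][4] = -0.3536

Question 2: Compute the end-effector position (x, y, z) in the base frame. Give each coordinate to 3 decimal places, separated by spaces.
-1.293 11.710 -2.941

after link 1: o_1 = (0.0000, 2.0000, 2.0000)
after link 2: o_2 = (0.0000, 4.0000, 3.0000)
after link 3: o_3 = (-2.0000, 6.5981, 4.5000)
after link 4: o_4 = (-2.0000, 9.0981, 0.1699)
after link 5: o_5 = (-1.2929, 11.7104, -2.9407)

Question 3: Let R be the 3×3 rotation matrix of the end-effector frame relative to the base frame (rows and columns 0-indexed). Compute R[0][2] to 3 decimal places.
End-effector z-axis (col 2 of R) = (-0.7071,0.6124,0.3536)
R[0][2] = -0.7071

-0.707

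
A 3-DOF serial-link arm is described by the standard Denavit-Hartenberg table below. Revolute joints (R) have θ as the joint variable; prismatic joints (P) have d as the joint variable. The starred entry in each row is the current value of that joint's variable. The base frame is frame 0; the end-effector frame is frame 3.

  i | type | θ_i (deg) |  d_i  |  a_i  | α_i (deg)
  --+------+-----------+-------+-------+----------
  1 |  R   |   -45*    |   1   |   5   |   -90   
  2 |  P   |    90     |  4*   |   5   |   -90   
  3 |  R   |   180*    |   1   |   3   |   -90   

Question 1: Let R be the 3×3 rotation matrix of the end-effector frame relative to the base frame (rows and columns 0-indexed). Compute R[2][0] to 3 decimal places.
1.000

End-effector x-axis (col 0 of R) = (-0.0000,-0.0000,1.0000)
R[2][0] = 1.0000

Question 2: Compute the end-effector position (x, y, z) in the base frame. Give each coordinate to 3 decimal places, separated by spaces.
5.657 0.000 -1.000

after link 1: o_1 = (3.5355, -3.5355, 1.0000)
after link 2: o_2 = (6.3640, -0.7071, -4.0000)
after link 3: o_3 = (5.6569, 0.0000, -1.0000)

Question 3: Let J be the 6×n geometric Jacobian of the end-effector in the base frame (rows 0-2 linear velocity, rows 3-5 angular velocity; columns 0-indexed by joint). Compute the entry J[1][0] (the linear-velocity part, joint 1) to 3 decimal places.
5.657

axis z_0 = ẑ; lever o_n−o_0 = (5.6569,0.0000,-1.0000)
cross product → J_v[:, 0] = (-0.0000,5.6569,0.0000)
J_ω[:, 0] = z_0
entry J[1][0] = 5.6569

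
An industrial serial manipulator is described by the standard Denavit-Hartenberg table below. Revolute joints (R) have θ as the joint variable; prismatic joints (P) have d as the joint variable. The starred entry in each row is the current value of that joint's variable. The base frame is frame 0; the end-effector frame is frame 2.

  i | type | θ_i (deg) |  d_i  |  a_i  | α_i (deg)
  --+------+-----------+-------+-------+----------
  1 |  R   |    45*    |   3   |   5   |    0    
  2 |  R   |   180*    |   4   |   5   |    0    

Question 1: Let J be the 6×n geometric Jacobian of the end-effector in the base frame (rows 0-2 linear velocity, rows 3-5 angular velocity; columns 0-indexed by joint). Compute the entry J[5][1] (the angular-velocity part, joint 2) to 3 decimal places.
axis z_1 = (0.0000,0.0000,1.0000); lever o_n−o_1 = (-3.5355,-3.5355,4.0000)
cross product → J_v[:, 1] = (3.5355,-3.5355,0.0000)
J_ω[:, 1] = z_1
entry J[5][1] = 1.0000

1.000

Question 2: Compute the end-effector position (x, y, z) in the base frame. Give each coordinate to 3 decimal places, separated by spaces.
after link 1: o_1 = (3.5355, 3.5355, 3.0000)
after link 2: o_2 = (-0.0000, 0.0000, 7.0000)

-0.000 0.000 7.000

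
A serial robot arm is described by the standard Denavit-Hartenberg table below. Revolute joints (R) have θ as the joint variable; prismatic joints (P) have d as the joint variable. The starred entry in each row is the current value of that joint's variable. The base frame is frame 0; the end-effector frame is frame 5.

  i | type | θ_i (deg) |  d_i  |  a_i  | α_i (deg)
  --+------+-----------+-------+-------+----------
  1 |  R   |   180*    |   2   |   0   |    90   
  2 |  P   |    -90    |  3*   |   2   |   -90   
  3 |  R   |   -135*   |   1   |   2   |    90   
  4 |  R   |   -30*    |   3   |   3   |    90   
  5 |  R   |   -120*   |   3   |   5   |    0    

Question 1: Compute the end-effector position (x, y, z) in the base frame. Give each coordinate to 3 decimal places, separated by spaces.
after link 1: o_1 = (0.0000, 0.0000, 2.0000)
after link 2: o_2 = (0.0000, 3.0000, 0.0000)
after link 3: o_3 = (-1.0000, 4.4142, 1.4142)
after link 4: o_4 = (0.5000, 4.1300, 5.3727)
after link 5: o_5 = (1.8481, 4.6003, -0.2808)

1.848 4.600 -0.281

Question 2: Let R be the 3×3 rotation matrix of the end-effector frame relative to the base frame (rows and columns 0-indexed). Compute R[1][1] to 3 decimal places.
End-effector y-axis (col 1 of R) = (0.4330,0.8839,0.1768)
R[1][1] = 0.8839

0.884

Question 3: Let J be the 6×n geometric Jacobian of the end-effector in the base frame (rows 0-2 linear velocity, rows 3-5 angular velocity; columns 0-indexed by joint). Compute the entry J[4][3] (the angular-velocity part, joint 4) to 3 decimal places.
axis z_3 = (-0.0000,-0.7071,0.7071); lever o_n−o_3 = (2.8481,0.1861,-1.6950)
cross product → J_v[:, 3] = (1.0670,2.0139,2.0139)
J_ω[:, 3] = z_3
entry J[4][3] = -0.7071

-0.707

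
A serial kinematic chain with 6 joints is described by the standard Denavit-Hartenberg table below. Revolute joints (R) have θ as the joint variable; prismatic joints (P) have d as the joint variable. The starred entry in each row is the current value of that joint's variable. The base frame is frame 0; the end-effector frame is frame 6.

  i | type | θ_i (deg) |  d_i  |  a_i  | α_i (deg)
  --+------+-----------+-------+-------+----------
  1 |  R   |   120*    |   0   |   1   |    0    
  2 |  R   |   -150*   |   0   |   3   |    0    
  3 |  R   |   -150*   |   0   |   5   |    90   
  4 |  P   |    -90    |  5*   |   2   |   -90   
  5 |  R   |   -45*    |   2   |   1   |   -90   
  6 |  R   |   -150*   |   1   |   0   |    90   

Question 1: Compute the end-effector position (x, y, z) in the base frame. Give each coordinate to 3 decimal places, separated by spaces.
after link 1: o_1 = (-0.5000, 0.8660, 0.0000)
after link 2: o_2 = (2.0981, -0.6340, 0.0000)
after link 3: o_3 = (-2.9019, -0.6340, 0.0000)
after link 4: o_4 = (-2.9019, 4.3660, -2.0000)
after link 5: o_5 = (-4.9019, 5.0731, -2.7071)
after link 6: o_6 = (-4.9019, 4.3660, -3.4142)

-4.902 4.366 -3.414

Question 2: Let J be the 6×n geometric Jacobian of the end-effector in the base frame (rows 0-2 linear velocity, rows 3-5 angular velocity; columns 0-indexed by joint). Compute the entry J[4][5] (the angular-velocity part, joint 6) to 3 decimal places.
axis z_5 = (-0.0000,-0.7071,-0.7071); lever o_n−o_5 = (0.0000,-0.7071,-0.7071)
cross product → J_v[:, 5] = (-0.0000,-0.0000,0.0000)
J_ω[:, 5] = z_5
entry J[4][5] = -0.7071

-0.707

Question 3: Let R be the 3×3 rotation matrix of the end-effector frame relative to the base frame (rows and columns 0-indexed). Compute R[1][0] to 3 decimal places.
End-effector x-axis (col 0 of R) = (-0.5000,-0.6124,0.6124)
R[1][0] = -0.6124

-0.612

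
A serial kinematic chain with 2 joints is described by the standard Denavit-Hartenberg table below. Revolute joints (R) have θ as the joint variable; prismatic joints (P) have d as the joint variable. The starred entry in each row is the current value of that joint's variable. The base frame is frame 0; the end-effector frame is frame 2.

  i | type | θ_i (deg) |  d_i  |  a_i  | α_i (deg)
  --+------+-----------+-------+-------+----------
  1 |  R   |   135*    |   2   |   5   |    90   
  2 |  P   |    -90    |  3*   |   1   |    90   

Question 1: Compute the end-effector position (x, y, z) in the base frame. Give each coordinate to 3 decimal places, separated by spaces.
after link 1: o_1 = (-3.5355, 3.5355, 2.0000)
after link 2: o_2 = (-1.4142, 5.6569, 1.0000)

-1.414 5.657 1.000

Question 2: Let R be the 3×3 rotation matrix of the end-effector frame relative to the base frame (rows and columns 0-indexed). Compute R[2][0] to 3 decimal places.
-1.000

End-effector x-axis (col 0 of R) = (0.0000,0.0000,-1.0000)
R[2][0] = -1.0000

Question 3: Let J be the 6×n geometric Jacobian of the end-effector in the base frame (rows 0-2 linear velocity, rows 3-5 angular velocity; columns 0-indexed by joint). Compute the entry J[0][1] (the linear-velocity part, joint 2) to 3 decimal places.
prismatic axis z_1 = (0.7071,0.7071,0.0000)
J_v[:, 1] = z_1; J_ω[:, 1] = (0,0,0)
entry J[0][1] = 0.7071

0.707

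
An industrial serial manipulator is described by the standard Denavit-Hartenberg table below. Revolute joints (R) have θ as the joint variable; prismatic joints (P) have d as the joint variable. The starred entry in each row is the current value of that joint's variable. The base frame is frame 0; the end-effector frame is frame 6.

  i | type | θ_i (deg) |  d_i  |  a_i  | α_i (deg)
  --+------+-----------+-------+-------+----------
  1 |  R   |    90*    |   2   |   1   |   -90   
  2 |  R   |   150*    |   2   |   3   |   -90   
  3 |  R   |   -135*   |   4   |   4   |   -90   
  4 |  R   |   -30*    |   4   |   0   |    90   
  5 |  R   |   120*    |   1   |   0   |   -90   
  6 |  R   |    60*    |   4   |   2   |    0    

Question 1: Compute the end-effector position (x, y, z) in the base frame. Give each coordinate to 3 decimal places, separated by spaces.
-4.686 -3.474 1.015

after link 1: o_1 = (0.0000, 1.0000, 2.0000)
after link 2: o_2 = (-2.0000, -1.5981, 0.5000)
after link 3: o_3 = (-4.8284, -1.1486, 5.3783)
after link 4: o_4 = (-7.6569, -3.5981, 3.9641)
after link 5: o_5 = (-7.3033, -4.3373, 4.5373)
after link 6: o_6 = (-4.6863, -3.4738, 1.0151)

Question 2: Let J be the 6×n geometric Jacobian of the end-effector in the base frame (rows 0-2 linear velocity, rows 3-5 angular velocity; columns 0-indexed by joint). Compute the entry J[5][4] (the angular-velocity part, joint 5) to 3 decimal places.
0.573

axis z_4 = (0.3536,-0.7392,0.5732); lever o_n−o_4 = (2.9705,0.1243,-2.9490)
cross product → J_v[:, 4] = (2.1086,2.7454,2.2398)
J_ω[:, 4] = z_4
entry J[5][4] = 0.5732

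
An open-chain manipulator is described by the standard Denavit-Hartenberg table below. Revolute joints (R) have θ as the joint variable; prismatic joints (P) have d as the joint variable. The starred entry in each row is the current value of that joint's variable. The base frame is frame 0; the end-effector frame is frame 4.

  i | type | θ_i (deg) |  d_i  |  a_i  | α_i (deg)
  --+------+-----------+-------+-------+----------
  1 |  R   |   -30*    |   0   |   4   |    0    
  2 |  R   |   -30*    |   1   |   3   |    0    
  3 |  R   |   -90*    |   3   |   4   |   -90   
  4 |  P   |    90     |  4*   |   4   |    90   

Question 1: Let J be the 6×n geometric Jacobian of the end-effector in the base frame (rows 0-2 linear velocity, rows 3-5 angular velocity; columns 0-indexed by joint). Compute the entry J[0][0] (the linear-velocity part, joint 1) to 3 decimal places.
axis z_0 = ẑ; lever o_n−o_0 = (3.5000,-10.0622,0.0000)
cross product → J_v[:, 0] = (10.0622,3.5000,-0.0000)
J_ω[:, 0] = z_0
entry J[0][0] = 10.0622

10.062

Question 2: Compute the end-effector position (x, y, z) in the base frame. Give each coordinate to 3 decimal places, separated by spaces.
3.500 -10.062 0.000

after link 1: o_1 = (3.4641, -2.0000, 0.0000)
after link 2: o_2 = (4.9641, -4.5981, 1.0000)
after link 3: o_3 = (1.5000, -6.5981, 4.0000)
after link 4: o_4 = (3.5000, -10.0622, 0.0000)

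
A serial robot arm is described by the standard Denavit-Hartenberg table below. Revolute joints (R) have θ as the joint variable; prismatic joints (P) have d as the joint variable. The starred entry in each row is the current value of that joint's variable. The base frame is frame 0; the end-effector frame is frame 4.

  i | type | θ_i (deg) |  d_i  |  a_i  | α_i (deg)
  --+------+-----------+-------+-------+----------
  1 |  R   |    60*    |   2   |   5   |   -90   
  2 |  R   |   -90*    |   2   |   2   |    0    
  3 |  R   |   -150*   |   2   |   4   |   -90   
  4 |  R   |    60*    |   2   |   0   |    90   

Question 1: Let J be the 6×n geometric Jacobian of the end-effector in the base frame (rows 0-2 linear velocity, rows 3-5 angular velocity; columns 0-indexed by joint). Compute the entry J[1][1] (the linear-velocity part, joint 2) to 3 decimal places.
axis z_1 = (-0.8660,0.5000,0.0000); lever o_n−o_1 = (-5.3301,-1.2321,-0.4641)
cross product → J_v[:, 1] = (-0.2321,-0.4019,3.7321)
J_ω[:, 1] = z_1
entry J[1][1] = -0.4019

-0.402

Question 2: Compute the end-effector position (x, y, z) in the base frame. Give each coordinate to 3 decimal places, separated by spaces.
after link 1: o_1 = (2.5000, 4.3301, 2.0000)
after link 2: o_2 = (0.7679, 5.3301, 4.0000)
after link 3: o_3 = (-1.9641, 4.5981, 0.5359)
after link 4: o_4 = (-2.8301, 3.0981, 1.5359)

-2.830 3.098 1.536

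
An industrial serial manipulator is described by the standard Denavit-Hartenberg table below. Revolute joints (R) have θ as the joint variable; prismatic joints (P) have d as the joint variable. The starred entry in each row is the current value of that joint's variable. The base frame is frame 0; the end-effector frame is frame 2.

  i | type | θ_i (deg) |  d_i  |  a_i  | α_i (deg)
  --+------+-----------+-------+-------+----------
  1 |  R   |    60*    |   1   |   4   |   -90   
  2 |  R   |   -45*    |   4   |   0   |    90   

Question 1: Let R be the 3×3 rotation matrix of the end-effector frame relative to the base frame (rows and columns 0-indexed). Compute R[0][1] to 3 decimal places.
End-effector y-axis (col 1 of R) = (-0.8660,0.5000,0.0000)
R[0][1] = -0.8660

-0.866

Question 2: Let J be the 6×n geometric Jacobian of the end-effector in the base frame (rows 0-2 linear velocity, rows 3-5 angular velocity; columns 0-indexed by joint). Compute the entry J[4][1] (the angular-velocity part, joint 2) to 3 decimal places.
0.500

axis z_1 = (-0.8660,0.5000,0.0000); lever o_n−o_1 = (-3.4641,2.0000,0.0000)
cross product → J_v[:, 1] = (-0.0000,-0.0000,-0.0000)
J_ω[:, 1] = z_1
entry J[4][1] = 0.5000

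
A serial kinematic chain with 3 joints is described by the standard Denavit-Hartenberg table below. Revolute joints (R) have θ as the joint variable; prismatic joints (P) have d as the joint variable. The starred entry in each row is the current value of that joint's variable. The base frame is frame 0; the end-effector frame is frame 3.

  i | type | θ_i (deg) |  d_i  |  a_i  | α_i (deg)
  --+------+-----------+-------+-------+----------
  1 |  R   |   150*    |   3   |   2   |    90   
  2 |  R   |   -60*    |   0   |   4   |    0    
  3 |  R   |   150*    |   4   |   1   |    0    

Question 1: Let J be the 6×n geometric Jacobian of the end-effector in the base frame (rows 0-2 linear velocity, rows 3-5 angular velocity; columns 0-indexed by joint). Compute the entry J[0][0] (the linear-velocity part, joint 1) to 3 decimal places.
axis z_0 = ẑ; lever o_n−o_0 = (-1.4641,5.4641,0.5359)
cross product → J_v[:, 0] = (-5.4641,-1.4641,0.0000)
J_ω[:, 0] = z_0
entry J[0][0] = -5.4641

-5.464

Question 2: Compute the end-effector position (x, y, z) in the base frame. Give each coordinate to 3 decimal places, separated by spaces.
after link 1: o_1 = (-1.7321, 1.0000, 3.0000)
after link 2: o_2 = (-3.4641, 2.0000, -0.4641)
after link 3: o_3 = (-1.4641, 5.4641, 0.5359)

-1.464 5.464 0.536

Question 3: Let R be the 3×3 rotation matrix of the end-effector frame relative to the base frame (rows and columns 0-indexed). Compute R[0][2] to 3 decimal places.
End-effector z-axis (col 2 of R) = (0.5000,0.8660,0.0000)
R[0][2] = 0.5000

0.500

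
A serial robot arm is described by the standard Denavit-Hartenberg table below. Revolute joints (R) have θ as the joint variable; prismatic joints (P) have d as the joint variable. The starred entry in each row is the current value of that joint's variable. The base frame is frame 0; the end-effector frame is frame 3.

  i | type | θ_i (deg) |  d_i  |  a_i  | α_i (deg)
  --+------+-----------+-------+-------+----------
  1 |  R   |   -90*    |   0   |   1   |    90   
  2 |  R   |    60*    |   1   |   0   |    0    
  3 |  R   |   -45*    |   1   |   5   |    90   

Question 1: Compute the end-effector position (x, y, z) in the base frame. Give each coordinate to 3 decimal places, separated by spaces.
-2.000 -5.830 1.294

after link 1: o_1 = (0.0000, -1.0000, 0.0000)
after link 2: o_2 = (-1.0000, -1.0000, 0.0000)
after link 3: o_3 = (-2.0000, -5.8296, 1.2941)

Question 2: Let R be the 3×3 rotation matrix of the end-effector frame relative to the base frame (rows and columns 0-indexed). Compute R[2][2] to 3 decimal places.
-0.966

End-effector z-axis (col 2 of R) = (-0.0000,-0.2588,-0.9659)
R[2][2] = -0.9659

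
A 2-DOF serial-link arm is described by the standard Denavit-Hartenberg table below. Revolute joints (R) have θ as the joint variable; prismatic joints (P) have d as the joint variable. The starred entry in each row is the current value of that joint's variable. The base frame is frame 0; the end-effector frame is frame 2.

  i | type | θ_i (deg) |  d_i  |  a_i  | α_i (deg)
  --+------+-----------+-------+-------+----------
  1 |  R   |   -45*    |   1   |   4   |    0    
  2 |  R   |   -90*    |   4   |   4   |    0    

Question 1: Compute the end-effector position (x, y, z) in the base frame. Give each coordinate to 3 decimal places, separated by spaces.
after link 1: o_1 = (2.8284, -2.8284, 1.0000)
after link 2: o_2 = (0.0000, -5.6569, 5.0000)

0.000 -5.657 5.000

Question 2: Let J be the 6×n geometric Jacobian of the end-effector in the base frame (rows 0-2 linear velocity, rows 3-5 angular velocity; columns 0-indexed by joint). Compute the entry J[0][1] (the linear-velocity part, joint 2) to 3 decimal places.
2.828

axis z_1 = (0.0000,0.0000,1.0000); lever o_n−o_1 = (-2.8284,-2.8284,4.0000)
cross product → J_v[:, 1] = (2.8284,-2.8284,0.0000)
J_ω[:, 1] = z_1
entry J[0][1] = 2.8284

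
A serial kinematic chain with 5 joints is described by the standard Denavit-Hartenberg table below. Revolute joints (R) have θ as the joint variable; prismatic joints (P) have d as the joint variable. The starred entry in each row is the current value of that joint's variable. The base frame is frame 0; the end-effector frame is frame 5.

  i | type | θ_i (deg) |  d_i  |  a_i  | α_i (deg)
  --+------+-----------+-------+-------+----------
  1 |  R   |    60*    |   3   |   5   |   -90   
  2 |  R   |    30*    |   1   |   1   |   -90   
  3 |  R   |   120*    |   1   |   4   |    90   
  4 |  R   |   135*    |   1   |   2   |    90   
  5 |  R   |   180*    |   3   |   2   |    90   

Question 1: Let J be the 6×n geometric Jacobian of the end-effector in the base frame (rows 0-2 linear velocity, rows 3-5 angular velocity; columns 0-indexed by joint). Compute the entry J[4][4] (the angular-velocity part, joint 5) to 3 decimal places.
-0.878

axis z_4 = (0.2005,-0.8775,-0.4356); lever o_n−o_4 = (1.7094,-3.1629,0.2715)
cross product → J_v[:, 4] = (-1.6160,-0.7990,0.8660)
J_ω[:, 4] = z_4
entry J[4][4] = -0.8775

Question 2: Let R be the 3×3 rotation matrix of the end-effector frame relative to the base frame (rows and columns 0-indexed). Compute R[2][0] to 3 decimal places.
End-effector x-axis (col 0 of R) = (0.5540,-0.2652,0.7891)
R[2][0] = 0.7891

0.789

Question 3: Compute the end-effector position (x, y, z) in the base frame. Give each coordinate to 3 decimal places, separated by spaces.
after link 1: o_1 = (2.5000, 4.3301, 3.0000)
after link 2: o_2 = (2.0670, 5.5801, 2.5000)
after link 3: o_3 = (3.9510, 1.9151, 2.6340)
after link 4: o_4 = (3.6509, 2.8449, 0.6227)
after link 5: o_5 = (5.3604, -0.3180, 0.8942)

5.360 -0.318 0.894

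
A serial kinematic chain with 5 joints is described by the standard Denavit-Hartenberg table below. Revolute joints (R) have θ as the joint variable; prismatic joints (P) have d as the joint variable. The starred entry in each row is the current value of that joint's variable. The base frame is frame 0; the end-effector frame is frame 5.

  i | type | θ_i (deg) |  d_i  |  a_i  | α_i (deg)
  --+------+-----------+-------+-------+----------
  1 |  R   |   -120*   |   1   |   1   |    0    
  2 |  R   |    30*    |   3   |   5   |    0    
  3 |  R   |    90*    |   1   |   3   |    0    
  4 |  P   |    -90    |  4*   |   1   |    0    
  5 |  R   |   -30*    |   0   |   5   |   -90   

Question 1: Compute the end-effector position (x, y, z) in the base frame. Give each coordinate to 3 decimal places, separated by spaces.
0.000 -11.196 9.000

after link 1: o_1 = (-0.5000, -0.8660, 1.0000)
after link 2: o_2 = (-0.5000, -5.8660, 4.0000)
after link 3: o_3 = (2.5000, -5.8660, 5.0000)
after link 4: o_4 = (2.5000, -6.8660, 9.0000)
after link 5: o_5 = (0.0000, -11.1962, 9.0000)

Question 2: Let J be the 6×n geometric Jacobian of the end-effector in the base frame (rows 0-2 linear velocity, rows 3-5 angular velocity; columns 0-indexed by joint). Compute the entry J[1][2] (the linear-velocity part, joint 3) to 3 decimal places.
0.500

axis z_2 = (0.0000,0.0000,1.0000); lever o_n−o_2 = (0.5000,-5.3301,5.0000)
cross product → J_v[:, 2] = (5.3301,0.5000,-0.0000)
J_ω[:, 2] = z_2
entry J[1][2] = 0.5000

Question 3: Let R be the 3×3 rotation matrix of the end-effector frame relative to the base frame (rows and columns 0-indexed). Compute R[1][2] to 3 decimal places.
-0.500

End-effector z-axis (col 2 of R) = (0.8660,-0.5000,0.0000)
R[1][2] = -0.5000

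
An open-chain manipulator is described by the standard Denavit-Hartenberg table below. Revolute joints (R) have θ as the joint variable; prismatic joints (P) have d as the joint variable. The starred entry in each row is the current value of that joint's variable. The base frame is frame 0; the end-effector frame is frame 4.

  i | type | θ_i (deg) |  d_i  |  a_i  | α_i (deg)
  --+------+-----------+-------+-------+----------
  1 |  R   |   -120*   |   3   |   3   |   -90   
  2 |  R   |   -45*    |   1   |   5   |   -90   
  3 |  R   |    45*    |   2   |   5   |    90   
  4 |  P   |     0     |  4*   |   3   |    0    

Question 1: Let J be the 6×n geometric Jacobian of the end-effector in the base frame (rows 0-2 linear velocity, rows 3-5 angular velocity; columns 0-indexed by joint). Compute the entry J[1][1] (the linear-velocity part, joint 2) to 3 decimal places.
axis z_1 = (0.8660,-0.5000,0.0000); lever o_n−o_1 = (-7.0583,-8.5685,8.1213)
cross product → J_v[:, 1] = (-4.0607,-7.0333,-10.9497)
J_ω[:, 1] = z_1
entry J[1][1] = -7.0333

-7.033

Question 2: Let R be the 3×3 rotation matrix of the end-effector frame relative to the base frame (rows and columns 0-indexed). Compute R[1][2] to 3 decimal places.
-0.787

End-effector z-axis (col 2 of R) = (0.3624,-0.7866,0.5000)
R[1][2] = -0.7866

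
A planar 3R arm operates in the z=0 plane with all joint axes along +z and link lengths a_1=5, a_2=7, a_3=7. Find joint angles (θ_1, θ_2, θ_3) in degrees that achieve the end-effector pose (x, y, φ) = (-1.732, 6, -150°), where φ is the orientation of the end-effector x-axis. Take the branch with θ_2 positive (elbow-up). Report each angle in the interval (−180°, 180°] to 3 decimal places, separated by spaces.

30.000 60.000 120.000

wrist centre = target − a_3·(cos φ, sin φ) = (4.3302, 9.5000)
cos θ_2 = (109.0004−5²−7²)/(2·5·7) = 0.5000; θ_2 = 59.9996° (elbow-up)
β = atan2(9.5000,4.3302) = 65.4961°; ψ = atan2(6.0622,8.5000) = 35.4961°
θ_1 = β − ψ = 30.0000°
θ_3 = φ − θ_1 − θ_2 = 120.0004° (wrapped to (-180°,180°])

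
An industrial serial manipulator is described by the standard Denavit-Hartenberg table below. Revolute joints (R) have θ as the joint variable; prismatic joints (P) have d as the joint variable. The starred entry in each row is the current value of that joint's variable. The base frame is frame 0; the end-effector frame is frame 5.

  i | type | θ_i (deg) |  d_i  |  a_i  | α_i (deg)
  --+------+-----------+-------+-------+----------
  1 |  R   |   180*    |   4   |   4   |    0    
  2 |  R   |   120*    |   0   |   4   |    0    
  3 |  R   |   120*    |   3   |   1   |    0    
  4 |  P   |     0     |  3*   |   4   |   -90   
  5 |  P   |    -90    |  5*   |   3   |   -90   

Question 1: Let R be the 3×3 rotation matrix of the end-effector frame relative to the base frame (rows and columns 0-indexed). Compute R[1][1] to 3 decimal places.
-0.500

End-effector y-axis (col 1 of R) = (0.8660,-0.5000,-0.0000)
R[1][1] = -0.5000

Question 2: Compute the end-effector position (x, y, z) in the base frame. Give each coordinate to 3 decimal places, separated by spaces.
-3.830 3.366 13.000

after link 1: o_1 = (-4.0000, 0.0000, 4.0000)
after link 2: o_2 = (-2.0000, -3.4641, 4.0000)
after link 3: o_3 = (-1.5000, -2.5981, 7.0000)
after link 4: o_4 = (0.5000, 0.8660, 10.0000)
after link 5: o_5 = (-3.8301, 3.3660, 13.0000)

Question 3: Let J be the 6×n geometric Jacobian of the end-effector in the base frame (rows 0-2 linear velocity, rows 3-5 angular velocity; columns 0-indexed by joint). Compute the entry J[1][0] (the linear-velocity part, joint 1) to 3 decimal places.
axis z_0 = ẑ; lever o_n−o_0 = (-3.8301,3.3660,13.0000)
cross product → J_v[:, 0] = (-3.3660,-3.8301,0.0000)
J_ω[:, 0] = z_0
entry J[1][0] = -3.8301

-3.830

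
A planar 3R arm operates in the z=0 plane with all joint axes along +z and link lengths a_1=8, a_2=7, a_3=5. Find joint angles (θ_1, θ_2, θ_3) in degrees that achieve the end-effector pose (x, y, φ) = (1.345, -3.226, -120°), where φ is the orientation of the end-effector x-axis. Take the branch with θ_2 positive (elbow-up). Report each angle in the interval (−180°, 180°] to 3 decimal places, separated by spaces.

wrist centre = target − a_3·(cos φ, sin φ) = (3.8450, 1.1041)
cos θ_2 = (16.0031−8²−7²)/(2·8·7) = -0.8660; θ_2 = 150.0021° (elbow-up)
β = atan2(1.1041,3.8450) = 16.0219°; ψ = atan2(3.4998,1.9377) = 61.0284°
θ_1 = β − ψ = -45.0065°
θ_3 = φ − θ_1 − θ_2 = 135.0044° (wrapped to (-180°,180°])

-45.006 150.002 135.004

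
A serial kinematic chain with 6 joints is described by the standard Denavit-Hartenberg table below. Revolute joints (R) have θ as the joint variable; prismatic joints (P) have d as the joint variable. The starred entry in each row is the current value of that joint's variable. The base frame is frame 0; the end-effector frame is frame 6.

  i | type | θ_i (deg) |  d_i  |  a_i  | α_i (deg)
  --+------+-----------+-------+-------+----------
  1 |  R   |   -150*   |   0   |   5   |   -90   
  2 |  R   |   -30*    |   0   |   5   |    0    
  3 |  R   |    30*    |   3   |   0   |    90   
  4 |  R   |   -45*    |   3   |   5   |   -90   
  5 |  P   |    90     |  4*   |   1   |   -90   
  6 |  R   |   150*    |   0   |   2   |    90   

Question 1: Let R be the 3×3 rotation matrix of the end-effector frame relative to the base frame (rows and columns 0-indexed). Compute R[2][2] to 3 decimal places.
End-effector z-axis (col 2 of R) = (0.2241,0.8365,-0.5000)
R[2][2] = -0.5000

-0.500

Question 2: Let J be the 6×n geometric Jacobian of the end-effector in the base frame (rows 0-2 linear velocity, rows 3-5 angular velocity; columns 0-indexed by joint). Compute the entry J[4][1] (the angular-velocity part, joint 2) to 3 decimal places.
axis z_1 = (0.5000,-0.8660,0.0000); lever o_n−o_1 = (-7.8561,-6.3668,6.2321)
cross product → J_v[:, 1] = (-5.3971,-3.1160,-9.9870)
J_ω[:, 1] = z_1
entry J[4][1] = -0.8660

-0.866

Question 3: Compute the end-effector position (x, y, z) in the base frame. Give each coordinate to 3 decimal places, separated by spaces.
-12.186 -8.867 6.232

after link 1: o_1 = (-4.3301, -2.5000, 0.0000)
after link 2: o_2 = (-8.0801, -4.6651, 2.5000)
after link 3: o_3 = (-6.5801, -7.2631, 2.5000)
after link 4: o_4 = (-11.4098, -5.9690, 5.5000)
after link 5: o_5 = (-12.4450, -9.8327, 4.5000)
after link 6: o_6 = (-12.1862, -8.8668, 6.2321)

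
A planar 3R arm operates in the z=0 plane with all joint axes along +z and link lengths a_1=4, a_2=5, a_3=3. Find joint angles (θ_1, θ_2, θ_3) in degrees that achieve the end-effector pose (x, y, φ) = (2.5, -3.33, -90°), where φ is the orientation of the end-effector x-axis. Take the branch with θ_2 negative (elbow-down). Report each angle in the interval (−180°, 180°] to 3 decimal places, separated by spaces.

wrist centre = target − a_3·(cos φ, sin φ) = (2.5000, -0.3300)
cos θ_2 = (6.3589−4²−5²)/(2·4·5) = -0.8660; θ_2 = -150.0002° (elbow-down)
β = atan2(-0.3300,2.5000) = -7.5196°; ψ = atan2(-2.5000,-0.3301) = -97.5227°
θ_1 = β − ψ = 90.0032°
θ_3 = φ − θ_1 − θ_2 = -30.0029° (wrapped to (-180°,180°])

90.003 -150.000 -30.003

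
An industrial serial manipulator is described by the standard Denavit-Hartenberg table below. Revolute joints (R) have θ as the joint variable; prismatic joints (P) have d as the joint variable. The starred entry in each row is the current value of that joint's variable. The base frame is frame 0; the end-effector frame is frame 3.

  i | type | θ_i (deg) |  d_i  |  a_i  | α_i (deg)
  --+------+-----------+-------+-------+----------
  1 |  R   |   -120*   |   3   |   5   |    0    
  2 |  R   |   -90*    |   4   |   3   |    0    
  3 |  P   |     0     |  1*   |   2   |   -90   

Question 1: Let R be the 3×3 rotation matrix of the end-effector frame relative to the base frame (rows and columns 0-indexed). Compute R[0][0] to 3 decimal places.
End-effector x-axis (col 0 of R) = (-0.8660,0.5000,0.0000)
R[0][0] = -0.8660

-0.866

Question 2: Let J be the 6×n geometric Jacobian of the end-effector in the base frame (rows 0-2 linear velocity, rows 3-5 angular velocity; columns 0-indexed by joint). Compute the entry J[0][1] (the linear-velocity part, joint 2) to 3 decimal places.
axis z_1 = (0.0000,0.0000,1.0000); lever o_n−o_1 = (-4.3301,2.5000,5.0000)
cross product → J_v[:, 1] = (-2.5000,-4.3301,0.0000)
J_ω[:, 1] = z_1
entry J[0][1] = -2.5000

-2.500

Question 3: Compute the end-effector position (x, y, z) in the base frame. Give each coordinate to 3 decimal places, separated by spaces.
-6.830 -1.830 8.000

after link 1: o_1 = (-2.5000, -4.3301, 3.0000)
after link 2: o_2 = (-5.0981, -2.8301, 7.0000)
after link 3: o_3 = (-6.8301, -1.8301, 8.0000)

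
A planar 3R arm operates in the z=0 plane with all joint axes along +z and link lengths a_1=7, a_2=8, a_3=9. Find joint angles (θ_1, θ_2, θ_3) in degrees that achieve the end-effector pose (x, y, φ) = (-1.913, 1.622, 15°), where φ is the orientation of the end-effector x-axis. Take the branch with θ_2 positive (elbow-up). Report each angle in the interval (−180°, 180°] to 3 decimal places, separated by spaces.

135.000 90.003 149.997

wrist centre = target − a_3·(cos φ, sin φ) = (-10.6063, -0.7074)
cos θ_2 = (112.9947−7²−8²)/(2·7·8) = -0.0000; θ_2 = 90.0027° (elbow-up)
β = atan2(-0.7074,-10.6063) = -176.1844°; ψ = atan2(8.0000,6.9996) = 48.8156°
θ_1 = β − ψ = -225.0000°
θ_3 = φ − θ_1 − θ_2 = 149.9973° (wrapped to (-180°,180°])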